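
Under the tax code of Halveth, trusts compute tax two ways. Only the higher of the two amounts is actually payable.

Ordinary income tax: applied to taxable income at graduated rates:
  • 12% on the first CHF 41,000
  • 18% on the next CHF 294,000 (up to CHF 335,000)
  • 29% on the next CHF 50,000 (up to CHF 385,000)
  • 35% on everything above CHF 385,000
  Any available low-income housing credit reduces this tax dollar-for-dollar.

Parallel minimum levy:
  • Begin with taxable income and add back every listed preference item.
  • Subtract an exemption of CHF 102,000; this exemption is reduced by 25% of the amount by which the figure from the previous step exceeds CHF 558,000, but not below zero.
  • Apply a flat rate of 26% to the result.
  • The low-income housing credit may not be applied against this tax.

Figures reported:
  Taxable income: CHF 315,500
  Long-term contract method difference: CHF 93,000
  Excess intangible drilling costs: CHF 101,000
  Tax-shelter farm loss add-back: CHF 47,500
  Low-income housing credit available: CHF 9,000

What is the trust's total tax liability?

Parallel minimum levy:
  Adjusted income: CHF 315,500 + CHF 93,000 + CHF 101,000 + CHF 47,500 = CHF 557,000
  Exemption: CHF 557,000 ≤ CHF 558,000, so full CHF 102,000 applies
  Base: CHF 557,000 − CHF 102,000 = CHF 455,000
  CHF 455,000 × 26% = CHF 118,300

Ordinary income tax:
  CHF 41,000 × 12% = CHF 4,920
  CHF 274,500 × 18% = CHF 49,410
  → CHF 54,330
  Less low-income housing credit CHF 9,000 → CHF 45,330

CHF 118,300 > CHF 45,330, so the parallel minimum levy is the binding amount.

CHF 118,300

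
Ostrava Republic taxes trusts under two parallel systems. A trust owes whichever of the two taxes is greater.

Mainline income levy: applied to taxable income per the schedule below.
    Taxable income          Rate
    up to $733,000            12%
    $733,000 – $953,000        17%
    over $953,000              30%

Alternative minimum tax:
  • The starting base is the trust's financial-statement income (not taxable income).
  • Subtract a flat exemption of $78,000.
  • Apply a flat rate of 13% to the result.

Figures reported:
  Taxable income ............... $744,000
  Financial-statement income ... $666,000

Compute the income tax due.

Alternative minimum tax:
  Base (financial-statement income): $666,000
  Less exemption $78,000 → base $588,000
  $588,000 × 13% = $76,440

Mainline income levy:
  $733,000 × 12% = $87,960
  $11,000 × 17% = $1,870
  → $89,830

$89,830 > $76,440, so the mainline income levy governs.

$89,830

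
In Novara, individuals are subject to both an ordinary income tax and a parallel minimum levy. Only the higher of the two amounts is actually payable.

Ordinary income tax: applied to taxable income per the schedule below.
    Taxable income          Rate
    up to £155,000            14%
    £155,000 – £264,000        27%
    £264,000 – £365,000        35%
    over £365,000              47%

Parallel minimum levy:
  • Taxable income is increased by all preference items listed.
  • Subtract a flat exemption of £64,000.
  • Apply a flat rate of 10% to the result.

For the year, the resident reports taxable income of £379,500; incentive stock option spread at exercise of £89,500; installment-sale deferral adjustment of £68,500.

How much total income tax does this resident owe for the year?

Parallel minimum levy:
  Adjusted income: £379,500 + £89,500 + £68,500 = £537,500
  Less exemption £64,000 → base £473,500
  £473,500 × 10% = £47,350

Ordinary income tax:
  £155,000 × 14% = £21,700
  £109,000 × 27% = £29,430
  £101,000 × 35% = £35,350
  £14,500 × 47% = £6,815
  → £93,295

£93,295 > £47,350, so the ordinary income tax governs.

£93,295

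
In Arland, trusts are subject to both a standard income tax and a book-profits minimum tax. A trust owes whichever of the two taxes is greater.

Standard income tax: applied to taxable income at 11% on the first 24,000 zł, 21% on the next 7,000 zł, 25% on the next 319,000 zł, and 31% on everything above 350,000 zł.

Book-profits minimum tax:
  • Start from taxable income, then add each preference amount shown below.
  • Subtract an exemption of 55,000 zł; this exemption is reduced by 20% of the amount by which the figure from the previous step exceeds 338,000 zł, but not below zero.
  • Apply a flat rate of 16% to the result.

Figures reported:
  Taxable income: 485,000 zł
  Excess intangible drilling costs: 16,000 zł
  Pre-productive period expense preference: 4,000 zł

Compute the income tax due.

125,710 zł

Book-profits minimum tax:
  Adjusted income: 485,000 zł + 16,000 zł + 4,000 zł = 505,000 zł
  Exemption: 55,000 zł − 20% × (505,000 zł − 338,000 zł) = 55,000 zł − 33,400 zł = 21,600 zł
  Base: 505,000 zł − 21,600 zł = 483,400 zł
  483,400 zł × 16% = 77,344 zł

Standard income tax:
  24,000 zł × 11% = 2,640 zł
  7,000 zł × 21% = 1,470 zł
  319,000 zł × 25% = 79,750 zł
  135,000 zł × 31% = 41,850 zł
  → 125,710 zł

125,710 zł > 77,344 zł, so the standard income tax governs.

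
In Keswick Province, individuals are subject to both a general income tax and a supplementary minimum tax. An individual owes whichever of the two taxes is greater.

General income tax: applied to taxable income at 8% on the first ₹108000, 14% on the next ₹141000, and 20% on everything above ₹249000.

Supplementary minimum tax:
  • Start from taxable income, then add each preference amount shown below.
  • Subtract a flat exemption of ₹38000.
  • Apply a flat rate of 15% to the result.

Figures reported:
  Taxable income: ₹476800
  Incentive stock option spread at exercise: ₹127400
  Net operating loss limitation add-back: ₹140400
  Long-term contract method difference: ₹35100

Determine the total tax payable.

Supplementary minimum tax:
  Adjusted income: ₹476800 + ₹127400 + ₹140400 + ₹35100 = ₹779700
  Less exemption ₹38000 → base ₹741700
  ₹741700 × 15% = ₹111255

General income tax:
  ₹108000 × 8% = ₹8640
  ₹141000 × 14% = ₹19740
  ₹227800 × 20% = ₹45560
  → ₹73940

₹111255 > ₹73940, so the supplementary minimum tax is the binding amount.

₹111255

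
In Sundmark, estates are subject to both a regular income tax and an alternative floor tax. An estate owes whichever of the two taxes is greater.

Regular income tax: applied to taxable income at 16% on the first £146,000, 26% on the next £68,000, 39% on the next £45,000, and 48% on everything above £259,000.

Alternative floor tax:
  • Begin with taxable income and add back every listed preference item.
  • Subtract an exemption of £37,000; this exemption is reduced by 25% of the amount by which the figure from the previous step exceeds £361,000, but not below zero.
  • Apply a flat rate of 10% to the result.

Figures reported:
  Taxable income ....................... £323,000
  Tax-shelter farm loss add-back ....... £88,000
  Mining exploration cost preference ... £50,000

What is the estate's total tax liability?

Alternative floor tax:
  Adjusted income: £323,000 + £88,000 + £50,000 = £461,000
  Exemption: £37,000 − 25% × (£461,000 − £361,000) = £37,000 − £25,000 = £12,000
  Base: £461,000 − £12,000 = £449,000
  £449,000 × 10% = £44,900

Regular income tax:
  £146,000 × 16% = £23,360
  £68,000 × 26% = £17,680
  £45,000 × 39% = £17,550
  £64,000 × 48% = £30,720
  → £89,310

£89,310 > £44,900, so the regular income tax governs.

£89,310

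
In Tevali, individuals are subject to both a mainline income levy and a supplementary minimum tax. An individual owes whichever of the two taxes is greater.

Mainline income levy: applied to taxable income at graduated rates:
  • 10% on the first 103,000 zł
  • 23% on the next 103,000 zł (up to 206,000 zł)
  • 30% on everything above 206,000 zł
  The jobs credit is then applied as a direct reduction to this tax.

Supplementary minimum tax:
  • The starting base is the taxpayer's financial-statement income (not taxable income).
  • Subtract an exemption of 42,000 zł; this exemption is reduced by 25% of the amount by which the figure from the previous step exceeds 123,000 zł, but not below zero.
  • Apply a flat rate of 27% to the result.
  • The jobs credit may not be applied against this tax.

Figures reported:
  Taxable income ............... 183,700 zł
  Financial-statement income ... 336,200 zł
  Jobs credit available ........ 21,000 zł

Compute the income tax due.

Supplementary minimum tax:
  Base (financial-statement income): 336,200 zł
  Exemption: 25% × (336,200 zł − 123,000 zł) = 53,300 zł ≥ 42,000 zł, so the exemption is fully phased out
  Base: 336,200 zł − 0 zł = 336,200 zł
  336,200 zł × 27% = 90,774 zł

Mainline income levy:
  103,000 zł × 10% = 10,300 zł
  80,700 zł × 23% = 18,561 zł
  → 28,861 zł
  Less jobs credit 21,000 zł → 7,861 zł

90,774 zł > 7,861 zł, so the supplementary minimum tax is the binding amount.

90,774 zł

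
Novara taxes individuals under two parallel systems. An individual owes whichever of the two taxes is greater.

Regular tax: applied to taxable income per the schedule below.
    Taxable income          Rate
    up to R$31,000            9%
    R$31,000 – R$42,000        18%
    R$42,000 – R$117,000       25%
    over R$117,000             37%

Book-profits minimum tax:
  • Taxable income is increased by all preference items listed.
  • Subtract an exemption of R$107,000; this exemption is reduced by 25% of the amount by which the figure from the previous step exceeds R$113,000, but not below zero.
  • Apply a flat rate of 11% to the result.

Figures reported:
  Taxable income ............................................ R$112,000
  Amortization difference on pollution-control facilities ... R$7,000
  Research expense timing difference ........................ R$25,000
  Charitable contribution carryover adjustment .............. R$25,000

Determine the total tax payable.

R$22,270

Regular tax:
  R$31,000 × 9% = R$2,790
  R$11,000 × 18% = R$1,980
  R$70,000 × 25% = R$17,500
  → R$22,270

Book-profits minimum tax:
  Adjusted income: R$112,000 + R$7,000 + R$25,000 + R$25,000 = R$169,000
  Exemption: R$107,000 − 25% × (R$169,000 − R$113,000) = R$107,000 − R$14,000 = R$93,000
  Base: R$169,000 − R$93,000 = R$76,000
  R$76,000 × 11% = R$8,360

R$22,270 > R$8,360, so the regular tax governs.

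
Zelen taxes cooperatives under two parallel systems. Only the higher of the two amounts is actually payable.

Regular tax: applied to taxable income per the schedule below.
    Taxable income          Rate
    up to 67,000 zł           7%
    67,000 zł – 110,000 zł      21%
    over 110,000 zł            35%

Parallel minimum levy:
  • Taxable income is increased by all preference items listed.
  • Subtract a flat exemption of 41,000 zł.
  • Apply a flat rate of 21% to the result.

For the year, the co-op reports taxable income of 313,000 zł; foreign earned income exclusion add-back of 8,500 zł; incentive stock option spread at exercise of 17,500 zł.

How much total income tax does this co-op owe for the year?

Parallel minimum levy:
  Adjusted income: 313,000 zł + 8,500 zł + 17,500 zł = 339,000 zł
  Less exemption 41,000 zł → base 298,000 zł
  298,000 zł × 21% = 62,580 zł

Regular tax:
  67,000 zł × 7% = 4,690 zł
  43,000 zł × 21% = 9,030 zł
  203,000 zł × 35% = 71,050 zł
  → 84,770 zł

84,770 zł > 62,580 zł, so the regular tax governs.

84,770 zł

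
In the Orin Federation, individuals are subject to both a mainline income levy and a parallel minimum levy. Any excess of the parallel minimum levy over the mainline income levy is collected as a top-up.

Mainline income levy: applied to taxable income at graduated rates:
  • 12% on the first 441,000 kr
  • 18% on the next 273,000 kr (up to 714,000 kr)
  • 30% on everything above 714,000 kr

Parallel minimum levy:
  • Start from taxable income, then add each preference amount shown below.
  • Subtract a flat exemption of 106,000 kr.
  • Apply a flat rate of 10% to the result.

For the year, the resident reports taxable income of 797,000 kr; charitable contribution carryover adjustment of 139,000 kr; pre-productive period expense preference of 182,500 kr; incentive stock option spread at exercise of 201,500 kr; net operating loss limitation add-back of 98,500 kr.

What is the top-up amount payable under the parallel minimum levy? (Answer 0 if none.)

4,290 kr

Parallel minimum levy:
  Adjusted income: 797,000 kr + 139,000 kr + 182,500 kr + 201,500 kr + 98,500 kr = 1,418,500 kr
  Less exemption 106,000 kr → base 1,312,500 kr
  1,312,500 kr × 10% = 131,250 kr

Mainline income levy:
  441,000 kr × 12% = 52,920 kr
  273,000 kr × 18% = 49,140 kr
  83,000 kr × 30% = 24,900 kr
  → 126,960 kr

Excess of parallel minimum levy over mainline income levy: 131,250 kr − 126,960 kr = 4,290 kr.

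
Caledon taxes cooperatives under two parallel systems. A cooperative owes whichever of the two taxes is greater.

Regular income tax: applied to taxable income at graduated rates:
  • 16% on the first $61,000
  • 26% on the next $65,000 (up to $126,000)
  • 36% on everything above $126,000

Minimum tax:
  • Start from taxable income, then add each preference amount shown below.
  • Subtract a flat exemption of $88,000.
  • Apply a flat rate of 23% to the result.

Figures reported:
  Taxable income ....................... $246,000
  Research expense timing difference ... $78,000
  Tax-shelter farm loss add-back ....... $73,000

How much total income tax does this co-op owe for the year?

Regular income tax:
  $61,000 × 16% = $9,760
  $65,000 × 26% = $16,900
  $120,000 × 36% = $43,200
  → $69,860

Minimum tax:
  Adjusted income: $246,000 + $78,000 + $73,000 = $397,000
  Less exemption $88,000 → base $309,000
  $309,000 × 23% = $71,070

$71,070 > $69,860, so the minimum tax is the binding amount.

$71,070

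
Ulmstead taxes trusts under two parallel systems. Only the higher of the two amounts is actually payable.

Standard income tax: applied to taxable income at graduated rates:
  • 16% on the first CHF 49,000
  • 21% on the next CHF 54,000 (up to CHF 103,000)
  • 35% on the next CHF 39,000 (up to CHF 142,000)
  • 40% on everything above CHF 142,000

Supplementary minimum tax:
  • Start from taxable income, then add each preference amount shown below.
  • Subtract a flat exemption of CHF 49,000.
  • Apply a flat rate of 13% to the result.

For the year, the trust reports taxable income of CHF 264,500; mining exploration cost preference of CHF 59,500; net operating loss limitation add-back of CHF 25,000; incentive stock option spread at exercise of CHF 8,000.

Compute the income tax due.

CHF 81,830

Standard income tax:
  CHF 49,000 × 16% = CHF 7,840
  CHF 54,000 × 21% = CHF 11,340
  CHF 39,000 × 35% = CHF 13,650
  CHF 122,500 × 40% = CHF 49,000
  → CHF 81,830

Supplementary minimum tax:
  Adjusted income: CHF 264,500 + CHF 59,500 + CHF 25,000 + CHF 8,000 = CHF 357,000
  Less exemption CHF 49,000 → base CHF 308,000
  CHF 308,000 × 13% = CHF 40,040

CHF 81,830 > CHF 40,040, so the standard income tax governs.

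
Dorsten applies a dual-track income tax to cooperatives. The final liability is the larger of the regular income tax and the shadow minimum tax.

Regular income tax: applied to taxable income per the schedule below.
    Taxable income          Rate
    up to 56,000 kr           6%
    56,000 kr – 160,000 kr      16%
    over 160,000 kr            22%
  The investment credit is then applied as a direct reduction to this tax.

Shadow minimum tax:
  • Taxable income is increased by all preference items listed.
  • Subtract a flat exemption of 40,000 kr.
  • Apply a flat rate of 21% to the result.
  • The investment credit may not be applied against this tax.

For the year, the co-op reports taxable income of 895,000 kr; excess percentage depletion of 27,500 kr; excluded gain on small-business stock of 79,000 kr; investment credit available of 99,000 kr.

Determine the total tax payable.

Regular income tax:
  56,000 kr × 6% = 3,360 kr
  104,000 kr × 16% = 16,640 kr
  735,000 kr × 22% = 161,700 kr
  → 181,700 kr
  Less investment credit 99,000 kr → 82,700 kr

Shadow minimum tax:
  Adjusted income: 895,000 kr + 27,500 kr + 79,000 kr = 1,001,500 kr
  Less exemption 40,000 kr → base 961,500 kr
  961,500 kr × 21% = 201,915 kr

201,915 kr > 82,700 kr, so the shadow minimum tax is the binding amount.

201,915 kr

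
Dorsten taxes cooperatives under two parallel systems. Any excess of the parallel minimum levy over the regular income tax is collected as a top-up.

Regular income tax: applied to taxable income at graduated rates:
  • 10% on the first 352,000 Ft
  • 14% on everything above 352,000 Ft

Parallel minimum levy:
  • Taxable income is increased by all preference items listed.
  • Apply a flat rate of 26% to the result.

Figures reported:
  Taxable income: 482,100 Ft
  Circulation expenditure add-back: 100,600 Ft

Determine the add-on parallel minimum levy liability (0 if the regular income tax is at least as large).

Parallel minimum levy:
  Adjusted income: 482,100 Ft + 100,600 Ft = 582,700 Ft
  582,700 Ft × 26% = 151,502 Ft

Regular income tax:
  352,000 Ft × 10% = 35,200 Ft
  130,100 Ft × 14% = 18,214 Ft
  → 53,414 Ft

Excess of parallel minimum levy over regular income tax: 151,502 Ft − 53,414 Ft = 98,088 Ft.

98,088 Ft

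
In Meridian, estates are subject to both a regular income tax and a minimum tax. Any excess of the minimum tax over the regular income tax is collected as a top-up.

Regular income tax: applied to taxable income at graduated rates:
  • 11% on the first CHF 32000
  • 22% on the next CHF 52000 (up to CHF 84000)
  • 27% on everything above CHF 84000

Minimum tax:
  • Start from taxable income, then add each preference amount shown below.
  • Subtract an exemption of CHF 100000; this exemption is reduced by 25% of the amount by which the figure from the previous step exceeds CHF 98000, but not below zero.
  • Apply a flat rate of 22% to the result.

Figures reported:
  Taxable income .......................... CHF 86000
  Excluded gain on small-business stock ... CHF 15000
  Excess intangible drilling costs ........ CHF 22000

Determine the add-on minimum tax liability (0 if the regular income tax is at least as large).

CHF 0

Minimum tax:
  Adjusted income: CHF 86000 + CHF 15000 + CHF 22000 = CHF 123000
  Exemption: CHF 100000 − 25% × (CHF 123000 − CHF 98000) = CHF 100000 − CHF 6250 = CHF 93750
  Base: CHF 123000 − CHF 93750 = CHF 29250
  CHF 29250 × 22% = CHF 6435

Regular income tax:
  CHF 32000 × 11% = CHF 3520
  CHF 52000 × 22% = CHF 11440
  CHF 2000 × 27% = CHF 540
  → CHF 15500

CHF 6435 ≤ CHF 15500, so no add-on is due.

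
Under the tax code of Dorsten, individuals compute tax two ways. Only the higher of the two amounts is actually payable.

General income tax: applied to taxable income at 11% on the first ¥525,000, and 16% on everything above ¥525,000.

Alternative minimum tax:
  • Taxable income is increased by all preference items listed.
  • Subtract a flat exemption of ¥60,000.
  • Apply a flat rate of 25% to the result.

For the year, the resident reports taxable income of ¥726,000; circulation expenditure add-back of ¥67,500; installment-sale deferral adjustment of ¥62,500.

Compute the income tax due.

¥199,000

General income tax:
  ¥525,000 × 11% = ¥57,750
  ¥201,000 × 16% = ¥32,160
  → ¥89,910

Alternative minimum tax:
  Adjusted income: ¥726,000 + ¥67,500 + ¥62,500 = ¥856,000
  Less exemption ¥60,000 → base ¥796,000
  ¥796,000 × 25% = ¥199,000

¥199,000 > ¥89,910, so the alternative minimum tax is the binding amount.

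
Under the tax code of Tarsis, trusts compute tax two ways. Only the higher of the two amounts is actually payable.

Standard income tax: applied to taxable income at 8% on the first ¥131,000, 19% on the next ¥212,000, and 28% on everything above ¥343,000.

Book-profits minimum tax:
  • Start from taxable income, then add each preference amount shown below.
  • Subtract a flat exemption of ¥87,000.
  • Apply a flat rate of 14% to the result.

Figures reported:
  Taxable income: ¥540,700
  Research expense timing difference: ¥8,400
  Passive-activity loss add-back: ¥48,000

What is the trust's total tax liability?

Standard income tax:
  ¥131,000 × 8% = ¥10,480
  ¥212,000 × 19% = ¥40,280
  ¥197,700 × 28% = ¥55,356
  → ¥106,116

Book-profits minimum tax:
  Adjusted income: ¥540,700 + ¥8,400 + ¥48,000 = ¥597,100
  Less exemption ¥87,000 → base ¥510,100
  ¥510,100 × 14% = ¥71,414

¥106,116 > ¥71,414, so the standard income tax governs.

¥106,116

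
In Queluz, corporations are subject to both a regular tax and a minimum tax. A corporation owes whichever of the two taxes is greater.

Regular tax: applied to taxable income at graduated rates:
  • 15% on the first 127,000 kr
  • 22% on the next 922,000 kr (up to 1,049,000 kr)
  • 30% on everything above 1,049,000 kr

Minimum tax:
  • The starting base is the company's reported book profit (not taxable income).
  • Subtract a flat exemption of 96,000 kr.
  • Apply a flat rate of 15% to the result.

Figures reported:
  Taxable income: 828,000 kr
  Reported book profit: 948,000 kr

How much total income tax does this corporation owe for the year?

Regular tax:
  127,000 kr × 15% = 19,050 kr
  701,000 kr × 22% = 154,220 kr
  → 173,270 kr

Minimum tax:
  Base (reported book profit): 948,000 kr
  Less exemption 96,000 kr → base 852,000 kr
  852,000 kr × 15% = 127,800 kr

173,270 kr > 127,800 kr, so the regular tax governs.

173,270 kr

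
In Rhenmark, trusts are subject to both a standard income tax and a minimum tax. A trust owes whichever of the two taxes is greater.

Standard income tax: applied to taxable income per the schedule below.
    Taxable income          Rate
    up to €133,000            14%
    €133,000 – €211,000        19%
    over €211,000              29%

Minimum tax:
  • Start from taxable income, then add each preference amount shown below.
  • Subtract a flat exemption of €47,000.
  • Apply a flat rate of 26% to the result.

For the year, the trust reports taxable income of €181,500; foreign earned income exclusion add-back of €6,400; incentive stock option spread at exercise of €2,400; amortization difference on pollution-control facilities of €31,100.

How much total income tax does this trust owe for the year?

€45,344

Standard income tax:
  €133,000 × 14% = €18,620
  €48,500 × 19% = €9,215
  → €27,835

Minimum tax:
  Adjusted income: €181,500 + €6,400 + €2,400 + €31,100 = €221,400
  Less exemption €47,000 → base €174,400
  €174,400 × 26% = €45,344

€45,344 > €27,835, so the minimum tax is the binding amount.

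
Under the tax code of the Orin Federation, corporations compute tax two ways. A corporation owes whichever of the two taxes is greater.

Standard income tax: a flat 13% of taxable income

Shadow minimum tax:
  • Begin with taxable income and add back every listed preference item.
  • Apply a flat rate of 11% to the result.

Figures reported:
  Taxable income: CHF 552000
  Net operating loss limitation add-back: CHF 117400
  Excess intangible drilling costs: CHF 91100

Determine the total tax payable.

Standard income tax:
  CHF 552000 × 13% = CHF 71760

Shadow minimum tax:
  Adjusted income: CHF 552000 + CHF 117400 + CHF 91100 = CHF 760500
  CHF 760500 × 11% = CHF 83655

CHF 83655 > CHF 71760, so the shadow minimum tax is the binding amount.

CHF 83655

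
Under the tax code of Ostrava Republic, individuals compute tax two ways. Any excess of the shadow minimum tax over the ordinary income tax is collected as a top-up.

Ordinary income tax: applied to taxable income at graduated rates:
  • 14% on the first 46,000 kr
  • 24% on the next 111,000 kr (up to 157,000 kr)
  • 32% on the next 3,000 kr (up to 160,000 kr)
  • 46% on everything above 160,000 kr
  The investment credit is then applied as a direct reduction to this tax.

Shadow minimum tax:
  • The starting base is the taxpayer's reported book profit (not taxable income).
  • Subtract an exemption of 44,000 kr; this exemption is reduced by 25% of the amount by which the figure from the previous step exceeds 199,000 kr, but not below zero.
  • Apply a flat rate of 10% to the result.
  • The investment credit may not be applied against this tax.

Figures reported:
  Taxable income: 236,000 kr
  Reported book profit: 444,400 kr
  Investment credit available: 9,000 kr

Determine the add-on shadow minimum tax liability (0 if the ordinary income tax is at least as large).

Shadow minimum tax:
  Base (reported book profit): 444,400 kr
  Exemption: 25% × (444,400 kr − 199,000 kr) = 61,350 kr ≥ 44,000 kr, so the exemption is fully phased out
  Base: 444,400 kr − 0 kr = 444,400 kr
  444,400 kr × 10% = 44,440 kr

Ordinary income tax:
  46,000 kr × 14% = 6,440 kr
  111,000 kr × 24% = 26,640 kr
  3,000 kr × 32% = 960 kr
  76,000 kr × 46% = 34,960 kr
  → 69,000 kr
  Less investment credit 9,000 kr → 60,000 kr

44,440 kr ≤ 60,000 kr, so no add-on is due.

0 kr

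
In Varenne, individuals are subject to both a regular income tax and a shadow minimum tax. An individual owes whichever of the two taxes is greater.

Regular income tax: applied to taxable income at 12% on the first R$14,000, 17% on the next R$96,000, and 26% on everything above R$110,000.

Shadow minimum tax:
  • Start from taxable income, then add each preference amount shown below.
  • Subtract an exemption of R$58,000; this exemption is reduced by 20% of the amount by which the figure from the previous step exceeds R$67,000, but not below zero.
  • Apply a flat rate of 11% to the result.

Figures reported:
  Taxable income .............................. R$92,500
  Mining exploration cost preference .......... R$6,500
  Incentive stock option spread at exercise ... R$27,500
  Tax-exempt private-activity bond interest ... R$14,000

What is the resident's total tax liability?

R$15,025

Shadow minimum tax:
  Adjusted income: R$92,500 + R$6,500 + R$27,500 + R$14,000 = R$140,500
  Exemption: R$58,000 − 20% × (R$140,500 − R$67,000) = R$58,000 − R$14,700 = R$43,300
  Base: R$140,500 − R$43,300 = R$97,200
  R$97,200 × 11% = R$10,692

Regular income tax:
  R$14,000 × 12% = R$1,680
  R$78,500 × 17% = R$13,345
  → R$15,025

R$15,025 > R$10,692, so the regular income tax governs.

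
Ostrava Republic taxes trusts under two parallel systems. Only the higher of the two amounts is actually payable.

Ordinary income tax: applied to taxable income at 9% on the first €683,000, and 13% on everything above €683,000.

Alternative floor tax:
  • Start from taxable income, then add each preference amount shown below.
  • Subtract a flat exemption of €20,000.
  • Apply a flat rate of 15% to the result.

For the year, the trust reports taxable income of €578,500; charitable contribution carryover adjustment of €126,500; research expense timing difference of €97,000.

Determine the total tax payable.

Ordinary income tax:
  €578,500 × 9% = €52,065

Alternative floor tax:
  Adjusted income: €578,500 + €126,500 + €97,000 = €802,000
  Less exemption €20,000 → base €782,000
  €782,000 × 15% = €117,300

€117,300 > €52,065, so the alternative floor tax is the binding amount.

€117,300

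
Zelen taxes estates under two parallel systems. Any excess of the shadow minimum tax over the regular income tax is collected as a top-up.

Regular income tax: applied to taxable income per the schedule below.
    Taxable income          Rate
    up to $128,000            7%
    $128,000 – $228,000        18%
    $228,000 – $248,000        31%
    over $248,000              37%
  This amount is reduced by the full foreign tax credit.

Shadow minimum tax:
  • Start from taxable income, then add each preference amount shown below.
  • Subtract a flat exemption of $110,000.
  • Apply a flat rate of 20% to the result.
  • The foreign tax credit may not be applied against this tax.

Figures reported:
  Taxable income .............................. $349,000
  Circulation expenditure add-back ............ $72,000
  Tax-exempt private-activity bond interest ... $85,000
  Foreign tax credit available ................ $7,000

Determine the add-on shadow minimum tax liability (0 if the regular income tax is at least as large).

Shadow minimum tax:
  Adjusted income: $349,000 + $72,000 + $85,000 = $506,000
  Less exemption $110,000 → base $396,000
  $396,000 × 20% = $79,200

Regular income tax:
  $128,000 × 7% = $8,960
  $100,000 × 18% = $18,000
  $20,000 × 31% = $6,200
  $101,000 × 37% = $37,370
  → $70,530
  Less foreign tax credit $7,000 → $63,530

Excess of shadow minimum tax over regular income tax: $79,200 − $63,530 = $15,670.

$15,670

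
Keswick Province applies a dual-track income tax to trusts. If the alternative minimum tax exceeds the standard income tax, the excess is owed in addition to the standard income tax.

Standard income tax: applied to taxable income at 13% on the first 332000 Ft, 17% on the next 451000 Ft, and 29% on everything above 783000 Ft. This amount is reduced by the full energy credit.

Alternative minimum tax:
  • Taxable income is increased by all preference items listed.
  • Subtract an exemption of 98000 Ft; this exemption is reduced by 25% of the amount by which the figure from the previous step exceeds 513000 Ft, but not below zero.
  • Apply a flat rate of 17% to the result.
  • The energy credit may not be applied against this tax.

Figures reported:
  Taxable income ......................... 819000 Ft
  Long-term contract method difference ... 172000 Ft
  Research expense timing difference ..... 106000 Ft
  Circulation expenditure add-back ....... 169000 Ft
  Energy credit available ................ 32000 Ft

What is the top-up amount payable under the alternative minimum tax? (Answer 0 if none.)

Alternative minimum tax:
  Adjusted income: 819000 Ft + 172000 Ft + 106000 Ft + 169000 Ft = 1266000 Ft
  Exemption: 25% × (1266000 Ft − 513000 Ft) = 188250 Ft ≥ 98000 Ft, so the exemption is fully phased out
  Base: 1266000 Ft − 0 Ft = 1266000 Ft
  1266000 Ft × 17% = 215220 Ft

Standard income tax:
  332000 Ft × 13% = 43160 Ft
  451000 Ft × 17% = 76670 Ft
  36000 Ft × 29% = 10440 Ft
  → 130270 Ft
  Less energy credit 32000 Ft → 98270 Ft

Excess of alternative minimum tax over standard income tax: 215220 Ft − 98270 Ft = 116950 Ft.

116950 Ft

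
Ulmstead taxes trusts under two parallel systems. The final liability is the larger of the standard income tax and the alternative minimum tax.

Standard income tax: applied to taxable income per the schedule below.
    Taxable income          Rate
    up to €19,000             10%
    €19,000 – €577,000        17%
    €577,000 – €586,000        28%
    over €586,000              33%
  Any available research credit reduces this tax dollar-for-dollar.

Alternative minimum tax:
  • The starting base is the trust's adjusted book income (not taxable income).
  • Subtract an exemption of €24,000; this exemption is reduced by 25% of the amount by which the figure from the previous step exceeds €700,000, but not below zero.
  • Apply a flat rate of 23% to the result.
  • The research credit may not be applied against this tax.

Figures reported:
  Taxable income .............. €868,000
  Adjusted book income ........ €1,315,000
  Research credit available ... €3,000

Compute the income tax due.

Standard income tax:
  €19,000 × 10% = €1,900
  €558,000 × 17% = €94,860
  €9,000 × 28% = €2,520
  €282,000 × 33% = €93,060
  → €192,340
  Less research credit €3,000 → €189,340

Alternative minimum tax:
  Base (adjusted book income): €1,315,000
  Exemption: 25% × (€1,315,000 − €700,000) = €153,750 ≥ €24,000, so the exemption is fully phased out
  Base: €1,315,000 − €0 = €1,315,000
  €1,315,000 × 23% = €302,450

€302,450 > €189,340, so the alternative minimum tax is the binding amount.

€302,450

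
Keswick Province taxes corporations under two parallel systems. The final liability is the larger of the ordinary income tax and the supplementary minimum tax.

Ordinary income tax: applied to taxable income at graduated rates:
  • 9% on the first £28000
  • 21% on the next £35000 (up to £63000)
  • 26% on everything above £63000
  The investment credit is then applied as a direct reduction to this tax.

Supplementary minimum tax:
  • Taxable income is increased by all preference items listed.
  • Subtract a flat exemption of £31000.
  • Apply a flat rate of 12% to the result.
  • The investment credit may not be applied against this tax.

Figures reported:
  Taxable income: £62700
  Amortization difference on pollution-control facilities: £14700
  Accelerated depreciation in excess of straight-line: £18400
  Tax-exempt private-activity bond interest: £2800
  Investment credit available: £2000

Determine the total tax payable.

Supplementary minimum tax:
  Adjusted income: £62700 + £14700 + £18400 + £2800 = £98600
  Less exemption £31000 → base £67600
  £67600 × 12% = £8112

Ordinary income tax:
  £28000 × 9% = £2520
  £34700 × 21% = £7287
  → £9807
  Less investment credit £2000 → £7807

£8112 > £7807, so the supplementary minimum tax is the binding amount.

£8112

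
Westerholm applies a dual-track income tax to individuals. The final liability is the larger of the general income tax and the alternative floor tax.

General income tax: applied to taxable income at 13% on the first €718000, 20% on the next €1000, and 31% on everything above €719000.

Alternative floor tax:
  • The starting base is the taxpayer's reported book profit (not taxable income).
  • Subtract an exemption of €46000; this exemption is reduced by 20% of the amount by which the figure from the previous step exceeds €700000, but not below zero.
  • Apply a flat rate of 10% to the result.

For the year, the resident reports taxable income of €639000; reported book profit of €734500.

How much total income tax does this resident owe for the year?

Alternative floor tax:
  Base (reported book profit): €734500
  Exemption: €46000 − 20% × (€734500 − €700000) = €46000 − €6900 = €39100
  Base: €734500 − €39100 = €695400
  €695400 × 10% = €69540

General income tax:
  €639000 × 13% = €83070

€83070 > €69540, so the general income tax governs.

€83070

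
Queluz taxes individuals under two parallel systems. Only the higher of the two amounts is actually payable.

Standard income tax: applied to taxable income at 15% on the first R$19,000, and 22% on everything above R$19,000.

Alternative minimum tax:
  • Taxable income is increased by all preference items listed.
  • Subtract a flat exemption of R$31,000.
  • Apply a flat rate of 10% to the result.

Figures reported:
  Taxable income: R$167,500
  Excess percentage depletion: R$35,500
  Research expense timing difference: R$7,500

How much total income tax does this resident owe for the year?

R$35,520

Standard income tax:
  R$19,000 × 15% = R$2,850
  R$148,500 × 22% = R$32,670
  → R$35,520

Alternative minimum tax:
  Adjusted income: R$167,500 + R$35,500 + R$7,500 = R$210,500
  Less exemption R$31,000 → base R$179,500
  R$179,500 × 10% = R$17,950

R$35,520 > R$17,950, so the standard income tax governs.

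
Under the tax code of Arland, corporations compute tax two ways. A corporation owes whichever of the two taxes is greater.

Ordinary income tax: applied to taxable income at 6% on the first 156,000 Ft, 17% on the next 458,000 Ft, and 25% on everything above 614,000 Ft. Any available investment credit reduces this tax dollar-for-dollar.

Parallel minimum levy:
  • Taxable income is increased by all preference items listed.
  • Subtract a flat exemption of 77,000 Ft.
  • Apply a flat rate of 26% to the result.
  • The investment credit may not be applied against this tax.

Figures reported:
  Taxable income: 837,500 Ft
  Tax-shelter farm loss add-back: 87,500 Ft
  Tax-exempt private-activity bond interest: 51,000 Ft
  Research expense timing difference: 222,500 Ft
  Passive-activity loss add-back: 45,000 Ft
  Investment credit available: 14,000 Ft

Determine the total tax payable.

Parallel minimum levy:
  Adjusted income: 837,500 Ft + 87,500 Ft + 51,000 Ft + 222,500 Ft + 45,000 Ft = 1,243,500 Ft
  Less exemption 77,000 Ft → base 1,166,500 Ft
  1,166,500 Ft × 26% = 303,290 Ft

Ordinary income tax:
  156,000 Ft × 6% = 9,360 Ft
  458,000 Ft × 17% = 77,860 Ft
  223,500 Ft × 25% = 55,875 Ft
  → 143,095 Ft
  Less investment credit 14,000 Ft → 129,095 Ft

303,290 Ft > 129,095 Ft, so the parallel minimum levy is the binding amount.

303,290 Ft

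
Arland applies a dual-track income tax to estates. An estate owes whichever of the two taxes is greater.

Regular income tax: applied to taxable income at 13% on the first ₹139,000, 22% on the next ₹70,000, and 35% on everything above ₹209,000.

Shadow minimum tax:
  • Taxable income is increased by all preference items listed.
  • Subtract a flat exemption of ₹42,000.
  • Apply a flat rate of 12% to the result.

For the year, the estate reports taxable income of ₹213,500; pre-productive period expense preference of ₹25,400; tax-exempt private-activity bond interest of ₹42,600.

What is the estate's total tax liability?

₹35,045

Regular income tax:
  ₹139,000 × 13% = ₹18,070
  ₹70,000 × 22% = ₹15,400
  ₹4,500 × 35% = ₹1,575
  → ₹35,045

Shadow minimum tax:
  Adjusted income: ₹213,500 + ₹25,400 + ₹42,600 = ₹281,500
  Less exemption ₹42,000 → base ₹239,500
  ₹239,500 × 12% = ₹28,740

₹35,045 > ₹28,740, so the regular income tax governs.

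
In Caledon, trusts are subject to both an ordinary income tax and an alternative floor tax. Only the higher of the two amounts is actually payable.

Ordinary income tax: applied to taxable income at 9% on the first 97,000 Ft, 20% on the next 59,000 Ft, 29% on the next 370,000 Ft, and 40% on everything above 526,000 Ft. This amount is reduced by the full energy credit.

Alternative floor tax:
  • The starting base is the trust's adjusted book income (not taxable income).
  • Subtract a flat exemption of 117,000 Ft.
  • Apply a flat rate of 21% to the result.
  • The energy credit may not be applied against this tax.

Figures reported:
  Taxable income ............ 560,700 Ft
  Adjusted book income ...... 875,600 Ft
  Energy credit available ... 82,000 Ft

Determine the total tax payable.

Alternative floor tax:
  Base (adjusted book income): 875,600 Ft
  Less exemption 117,000 Ft → base 758,600 Ft
  758,600 Ft × 21% = 159,306 Ft

Ordinary income tax:
  97,000 Ft × 9% = 8,730 Ft
  59,000 Ft × 20% = 11,800 Ft
  370,000 Ft × 29% = 107,300 Ft
  34,700 Ft × 40% = 13,880 Ft
  → 141,710 Ft
  Less energy credit 82,000 Ft → 59,710 Ft

159,306 Ft > 59,710 Ft, so the alternative floor tax is the binding amount.

159,306 Ft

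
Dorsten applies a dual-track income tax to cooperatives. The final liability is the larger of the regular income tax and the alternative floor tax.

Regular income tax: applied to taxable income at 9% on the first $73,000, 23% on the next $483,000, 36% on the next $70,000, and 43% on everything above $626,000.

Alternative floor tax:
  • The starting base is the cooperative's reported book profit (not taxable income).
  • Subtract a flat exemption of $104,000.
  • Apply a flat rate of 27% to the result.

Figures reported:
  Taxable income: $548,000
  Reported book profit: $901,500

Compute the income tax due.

$215,325

Regular income tax:
  $73,000 × 9% = $6,570
  $475,000 × 23% = $109,250
  → $115,820

Alternative floor tax:
  Base (reported book profit): $901,500
  Less exemption $104,000 → base $797,500
  $797,500 × 27% = $215,325

$215,325 > $115,820, so the alternative floor tax is the binding amount.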